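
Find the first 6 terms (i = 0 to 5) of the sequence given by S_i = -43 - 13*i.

This is an arithmetic sequence.
i=0: S_0 = -43 + -13*0 = -43
i=1: S_1 = -43 + -13*1 = -56
i=2: S_2 = -43 + -13*2 = -69
i=3: S_3 = -43 + -13*3 = -82
i=4: S_4 = -43 + -13*4 = -95
i=5: S_5 = -43 + -13*5 = -108
The first 6 terms are: [-43, -56, -69, -82, -95, -108]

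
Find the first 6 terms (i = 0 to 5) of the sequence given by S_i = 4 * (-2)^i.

This is a geometric sequence.
i=0: S_0 = 4 * (-2)^0 = 4
i=1: S_1 = 4 * (-2)^1 = -8
i=2: S_2 = 4 * (-2)^2 = 16
i=3: S_3 = 4 * (-2)^3 = -32
i=4: S_4 = 4 * (-2)^4 = 64
i=5: S_5 = 4 * (-2)^5 = -128
The first 6 terms are: [4, -8, 16, -32, 64, -128]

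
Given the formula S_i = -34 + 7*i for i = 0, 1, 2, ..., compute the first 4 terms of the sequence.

This is an arithmetic sequence.
i=0: S_0 = -34 + 7*0 = -34
i=1: S_1 = -34 + 7*1 = -27
i=2: S_2 = -34 + 7*2 = -20
i=3: S_3 = -34 + 7*3 = -13
The first 4 terms are: [-34, -27, -20, -13]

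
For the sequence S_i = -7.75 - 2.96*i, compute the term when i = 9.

S_9 = -7.75 + -2.96*9 = -7.75 + -26.64 = -34.39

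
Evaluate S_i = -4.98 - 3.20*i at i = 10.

S_10 = -4.98 + -3.2*10 = -4.98 + -32.0 = -36.98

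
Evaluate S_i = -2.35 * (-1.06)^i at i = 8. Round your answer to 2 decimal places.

S_8 = -2.35 * (-1.06)^8 ≈ -2.35 * 1.5938 ≈ -3.75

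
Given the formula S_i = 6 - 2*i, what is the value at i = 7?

S_7 = 6 + -2*7 = 6 + -14 = -8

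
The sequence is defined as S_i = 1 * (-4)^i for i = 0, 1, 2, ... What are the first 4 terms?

This is a geometric sequence.
i=0: S_0 = 1 * (-4)^0 = 1
i=1: S_1 = 1 * (-4)^1 = -4
i=2: S_2 = 1 * (-4)^2 = 16
i=3: S_3 = 1 * (-4)^3 = -64
The first 4 terms are: [1, -4, 16, -64]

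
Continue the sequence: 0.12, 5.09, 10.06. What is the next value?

Differences: 5.09 - 0.12 = 4.97
This is an arithmetic sequence with common difference d = 4.97.
Next term = 10.06 + 4.97 = 15.03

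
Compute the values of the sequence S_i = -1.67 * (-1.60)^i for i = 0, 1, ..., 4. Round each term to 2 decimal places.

This is a geometric sequence.
i=0: S_0 = -1.67 * (-1.6)^0 = -1.67
i=1: S_1 = -1.67 * (-1.6)^1 ≈ 2.67
i=2: S_2 = -1.67 * (-1.6)^2 ≈ -4.28
i=3: S_3 = -1.67 * (-1.6)^3 ≈ 6.84
i=4: S_4 = -1.67 * (-1.6)^4 ≈ -10.94
The first 5 terms are: [-1.67, 2.67, -4.28, 6.84, -10.94]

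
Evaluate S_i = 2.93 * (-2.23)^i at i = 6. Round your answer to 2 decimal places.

S_6 = 2.93 * (-2.23)^6 ≈ 2.93 * 122.9785 ≈ 360.33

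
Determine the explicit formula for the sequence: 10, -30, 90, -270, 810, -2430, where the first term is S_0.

Check ratios: -30 / 10 = -3.0
Common ratio r = -3.
First term a = 10.
Formula: S_i = 10 * (-3)^i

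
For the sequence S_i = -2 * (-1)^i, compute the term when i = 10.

S_10 = -2 * (-1)^10 = -2 * 1 = -2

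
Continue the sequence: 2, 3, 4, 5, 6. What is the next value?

Differences: 3 - 2 = 1
This is an arithmetic sequence with common difference d = 1.
Next term = 6 + 1 = 7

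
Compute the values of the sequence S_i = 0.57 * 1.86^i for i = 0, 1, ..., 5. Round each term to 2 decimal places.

This is a geometric sequence.
i=0: S_0 = 0.57 * 1.86^0 = 0.57
i=1: S_1 = 0.57 * 1.86^1 ≈ 1.06
i=2: S_2 = 0.57 * 1.86^2 ≈ 1.97
i=3: S_3 = 0.57 * 1.86^3 ≈ 3.67
i=4: S_4 = 0.57 * 1.86^4 ≈ 6.82
i=5: S_5 = 0.57 * 1.86^5 ≈ 12.69
The first 6 terms are: [0.57, 1.06, 1.97, 3.67, 6.82, 12.69]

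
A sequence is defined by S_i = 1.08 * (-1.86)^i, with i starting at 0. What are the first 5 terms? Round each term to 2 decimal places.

This is a geometric sequence.
i=0: S_0 = 1.08 * (-1.86)^0 = 1.08
i=1: S_1 = 1.08 * (-1.86)^1 ≈ -2.01
i=2: S_2 = 1.08 * (-1.86)^2 ≈ 3.74
i=3: S_3 = 1.08 * (-1.86)^3 ≈ -6.95
i=4: S_4 = 1.08 * (-1.86)^4 ≈ 12.93
The first 5 terms are: [1.08, -2.01, 3.74, -6.95, 12.93]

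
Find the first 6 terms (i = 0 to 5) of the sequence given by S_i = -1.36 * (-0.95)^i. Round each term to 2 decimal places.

This is a geometric sequence.
i=0: S_0 = -1.36 * (-0.95)^0 = -1.36
i=1: S_1 = -1.36 * (-0.95)^1 ≈ 1.29
i=2: S_2 = -1.36 * (-0.95)^2 ≈ -1.23
i=3: S_3 = -1.36 * (-0.95)^3 ≈ 1.17
i=4: S_4 = -1.36 * (-0.95)^4 ≈ -1.11
i=5: S_5 = -1.36 * (-0.95)^5 ≈ 1.05
The first 6 terms are: [-1.36, 1.29, -1.23, 1.17, -1.11, 1.05]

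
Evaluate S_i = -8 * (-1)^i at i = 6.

S_6 = -8 * (-1)^6 = -8 * 1 = -8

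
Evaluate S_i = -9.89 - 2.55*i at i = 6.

S_6 = -9.89 + -2.55*6 = -9.89 + -15.3 = -25.19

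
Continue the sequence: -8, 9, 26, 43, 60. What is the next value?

Differences: 9 - -8 = 17
This is an arithmetic sequence with common difference d = 17.
Next term = 60 + 17 = 77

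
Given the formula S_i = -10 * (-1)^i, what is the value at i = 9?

S_9 = -10 * (-1)^9 = -10 * -1 = 10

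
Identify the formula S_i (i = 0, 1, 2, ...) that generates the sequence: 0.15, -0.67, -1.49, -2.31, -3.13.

Check differences: -0.67 - 0.15 = -0.82
-1.49 - -0.67 = -0.82
Common difference d = -0.82.
First term a = 0.15.
Formula: S_i = 0.15 - 0.82*i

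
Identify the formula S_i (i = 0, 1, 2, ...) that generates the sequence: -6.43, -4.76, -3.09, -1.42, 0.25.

Check differences: -4.76 - -6.43 = 1.67
-3.09 - -4.76 = 1.67
Common difference d = 1.67.
First term a = -6.43.
Formula: S_i = -6.43 + 1.67*i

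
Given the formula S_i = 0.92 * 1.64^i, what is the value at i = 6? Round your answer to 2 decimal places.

S_6 = 0.92 * 1.64^6 ≈ 0.92 * 19.4564 ≈ 17.9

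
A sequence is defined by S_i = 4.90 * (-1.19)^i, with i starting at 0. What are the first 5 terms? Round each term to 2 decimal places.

This is a geometric sequence.
i=0: S_0 = 4.9 * (-1.19)^0 = 4.9
i=1: S_1 = 4.9 * (-1.19)^1 ≈ -5.83
i=2: S_2 = 4.9 * (-1.19)^2 ≈ 6.94
i=3: S_3 = 4.9 * (-1.19)^3 ≈ -8.26
i=4: S_4 = 4.9 * (-1.19)^4 ≈ 9.83
The first 5 terms are: [4.9, -5.83, 6.94, -8.26, 9.83]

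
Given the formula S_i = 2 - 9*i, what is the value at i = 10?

S_10 = 2 + -9*10 = 2 + -90 = -88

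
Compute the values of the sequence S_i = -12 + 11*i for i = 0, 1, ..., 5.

This is an arithmetic sequence.
i=0: S_0 = -12 + 11*0 = -12
i=1: S_1 = -12 + 11*1 = -1
i=2: S_2 = -12 + 11*2 = 10
i=3: S_3 = -12 + 11*3 = 21
i=4: S_4 = -12 + 11*4 = 32
i=5: S_5 = -12 + 11*5 = 43
The first 6 terms are: [-12, -1, 10, 21, 32, 43]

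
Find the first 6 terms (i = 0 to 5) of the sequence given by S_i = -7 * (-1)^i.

This is a geometric sequence.
i=0: S_0 = -7 * (-1)^0 = -7
i=1: S_1 = -7 * (-1)^1 = 7
i=2: S_2 = -7 * (-1)^2 = -7
i=3: S_3 = -7 * (-1)^3 = 7
i=4: S_4 = -7 * (-1)^4 = -7
i=5: S_5 = -7 * (-1)^5 = 7
The first 6 terms are: [-7, 7, -7, 7, -7, 7]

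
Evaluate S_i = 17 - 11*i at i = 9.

S_9 = 17 + -11*9 = 17 + -99 = -82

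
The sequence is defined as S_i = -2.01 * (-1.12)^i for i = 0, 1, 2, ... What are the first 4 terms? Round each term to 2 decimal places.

This is a geometric sequence.
i=0: S_0 = -2.01 * (-1.12)^0 = -2.01
i=1: S_1 = -2.01 * (-1.12)^1 ≈ 2.25
i=2: S_2 = -2.01 * (-1.12)^2 ≈ -2.52
i=3: S_3 = -2.01 * (-1.12)^3 ≈ 2.82
The first 4 terms are: [-2.01, 2.25, -2.52, 2.82]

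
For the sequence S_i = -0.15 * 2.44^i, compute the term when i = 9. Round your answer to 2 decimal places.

S_9 = -0.15 * 2.44^9 ≈ -0.15 * 3065.5502 ≈ -459.83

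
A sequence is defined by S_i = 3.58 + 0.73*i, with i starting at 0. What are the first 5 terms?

This is an arithmetic sequence.
i=0: S_0 = 3.58 + 0.73*0 = 3.58
i=1: S_1 = 3.58 + 0.73*1 = 4.31
i=2: S_2 = 3.58 + 0.73*2 = 5.04
i=3: S_3 = 3.58 + 0.73*3 = 5.77
i=4: S_4 = 3.58 + 0.73*4 = 6.5
The first 5 terms are: [3.58, 4.31, 5.04, 5.77, 6.5]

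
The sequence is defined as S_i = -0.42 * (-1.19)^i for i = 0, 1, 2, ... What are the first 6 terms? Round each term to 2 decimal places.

This is a geometric sequence.
i=0: S_0 = -0.42 * (-1.19)^0 = -0.42
i=1: S_1 = -0.42 * (-1.19)^1 ≈ 0.5
i=2: S_2 = -0.42 * (-1.19)^2 ≈ -0.59
i=3: S_3 = -0.42 * (-1.19)^3 ≈ 0.71
i=4: S_4 = -0.42 * (-1.19)^4 ≈ -0.84
i=5: S_5 = -0.42 * (-1.19)^5 ≈ 1.0
The first 6 terms are: [-0.42, 0.5, -0.59, 0.71, -0.84, 1.0]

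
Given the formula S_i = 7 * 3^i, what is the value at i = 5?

S_5 = 7 * 3^5 = 7 * 243 = 1701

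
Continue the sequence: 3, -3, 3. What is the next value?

Ratios: -3 / 3 = -1.0
This is a geometric sequence with common ratio r = -1.
Next term = 3 * -1 = -3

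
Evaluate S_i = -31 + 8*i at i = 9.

S_9 = -31 + 8*9 = -31 + 72 = 41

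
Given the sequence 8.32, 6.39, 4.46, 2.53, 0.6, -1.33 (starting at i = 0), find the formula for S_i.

Check differences: 6.39 - 8.32 = -1.93
4.46 - 6.39 = -1.93
Common difference d = -1.93.
First term a = 8.32.
Formula: S_i = 8.32 - 1.93*i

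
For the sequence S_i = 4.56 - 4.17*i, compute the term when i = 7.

S_7 = 4.56 + -4.17*7 = 4.56 + -29.19 = -24.63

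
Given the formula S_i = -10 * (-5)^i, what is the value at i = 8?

S_8 = -10 * (-5)^8 = -10 * 390625 = -3906250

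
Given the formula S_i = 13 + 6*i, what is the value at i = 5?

S_5 = 13 + 6*5 = 13 + 30 = 43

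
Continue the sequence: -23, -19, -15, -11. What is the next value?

Differences: -19 - -23 = 4
This is an arithmetic sequence with common difference d = 4.
Next term = -11 + 4 = -7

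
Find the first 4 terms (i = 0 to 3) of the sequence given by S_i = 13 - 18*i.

This is an arithmetic sequence.
i=0: S_0 = 13 + -18*0 = 13
i=1: S_1 = 13 + -18*1 = -5
i=2: S_2 = 13 + -18*2 = -23
i=3: S_3 = 13 + -18*3 = -41
The first 4 terms are: [13, -5, -23, -41]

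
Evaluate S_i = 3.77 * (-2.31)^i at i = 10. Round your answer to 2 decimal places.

S_10 = 3.77 * (-2.31)^10 ≈ 3.77 * 4326.3316 ≈ 16310.27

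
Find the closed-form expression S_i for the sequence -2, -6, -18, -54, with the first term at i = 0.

Check ratios: -6 / -2 = 3.0
Common ratio r = 3.
First term a = -2.
Formula: S_i = -2 * 3^i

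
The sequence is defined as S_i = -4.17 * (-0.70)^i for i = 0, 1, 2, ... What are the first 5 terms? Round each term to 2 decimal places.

This is a geometric sequence.
i=0: S_0 = -4.17 * (-0.7)^0 = -4.17
i=1: S_1 = -4.17 * (-0.7)^1 ≈ 2.92
i=2: S_2 = -4.17 * (-0.7)^2 ≈ -2.04
i=3: S_3 = -4.17 * (-0.7)^3 ≈ 1.43
i=4: S_4 = -4.17 * (-0.7)^4 ≈ -1.0
The first 5 terms are: [-4.17, 2.92, -2.04, 1.43, -1.0]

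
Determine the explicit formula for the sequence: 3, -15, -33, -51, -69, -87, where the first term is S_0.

Check differences: -15 - 3 = -18
-33 - -15 = -18
Common difference d = -18.
First term a = 3.
Formula: S_i = 3 - 18*i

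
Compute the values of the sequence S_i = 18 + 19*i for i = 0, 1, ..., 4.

This is an arithmetic sequence.
i=0: S_0 = 18 + 19*0 = 18
i=1: S_1 = 18 + 19*1 = 37
i=2: S_2 = 18 + 19*2 = 56
i=3: S_3 = 18 + 19*3 = 75
i=4: S_4 = 18 + 19*4 = 94
The first 5 terms are: [18, 37, 56, 75, 94]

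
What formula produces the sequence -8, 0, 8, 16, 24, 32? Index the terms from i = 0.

Check differences: 0 - -8 = 8
8 - 0 = 8
Common difference d = 8.
First term a = -8.
Formula: S_i = -8 + 8*i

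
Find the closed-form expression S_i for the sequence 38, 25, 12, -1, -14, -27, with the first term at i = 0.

Check differences: 25 - 38 = -13
12 - 25 = -13
Common difference d = -13.
First term a = 38.
Formula: S_i = 38 - 13*i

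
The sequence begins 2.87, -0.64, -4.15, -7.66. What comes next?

Differences: -0.64 - 2.87 = -3.51
This is an arithmetic sequence with common difference d = -3.51.
Next term = -7.66 + -3.51 = -11.17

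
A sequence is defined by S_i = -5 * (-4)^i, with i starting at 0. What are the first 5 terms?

This is a geometric sequence.
i=0: S_0 = -5 * (-4)^0 = -5
i=1: S_1 = -5 * (-4)^1 = 20
i=2: S_2 = -5 * (-4)^2 = -80
i=3: S_3 = -5 * (-4)^3 = 320
i=4: S_4 = -5 * (-4)^4 = -1280
The first 5 terms are: [-5, 20, -80, 320, -1280]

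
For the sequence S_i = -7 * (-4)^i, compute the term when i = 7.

S_7 = -7 * (-4)^7 = -7 * -16384 = 114688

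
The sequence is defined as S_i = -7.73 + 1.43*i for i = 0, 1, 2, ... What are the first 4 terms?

This is an arithmetic sequence.
i=0: S_0 = -7.73 + 1.43*0 = -7.73
i=1: S_1 = -7.73 + 1.43*1 = -6.3
i=2: S_2 = -7.73 + 1.43*2 = -4.87
i=3: S_3 = -7.73 + 1.43*3 = -3.44
The first 4 terms are: [-7.73, -6.3, -4.87, -3.44]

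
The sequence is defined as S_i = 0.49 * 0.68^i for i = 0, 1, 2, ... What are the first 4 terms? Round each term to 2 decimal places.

This is a geometric sequence.
i=0: S_0 = 0.49 * 0.68^0 = 0.49
i=1: S_1 = 0.49 * 0.68^1 ≈ 0.33
i=2: S_2 = 0.49 * 0.68^2 ≈ 0.23
i=3: S_3 = 0.49 * 0.68^3 ≈ 0.15
The first 4 terms are: [0.49, 0.33, 0.23, 0.15]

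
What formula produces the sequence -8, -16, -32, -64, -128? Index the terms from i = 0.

Check ratios: -16 / -8 = 2.0
Common ratio r = 2.
First term a = -8.
Formula: S_i = -8 * 2^i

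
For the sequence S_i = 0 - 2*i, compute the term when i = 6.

S_6 = 0 + -2*6 = 0 + -12 = -12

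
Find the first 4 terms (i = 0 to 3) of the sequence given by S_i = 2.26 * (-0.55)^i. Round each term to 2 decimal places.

This is a geometric sequence.
i=0: S_0 = 2.26 * (-0.55)^0 = 2.26
i=1: S_1 = 2.26 * (-0.55)^1 ≈ -1.24
i=2: S_2 = 2.26 * (-0.55)^2 ≈ 0.68
i=3: S_3 = 2.26 * (-0.55)^3 ≈ -0.38
The first 4 terms are: [2.26, -1.24, 0.68, -0.38]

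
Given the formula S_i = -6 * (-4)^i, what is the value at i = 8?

S_8 = -6 * (-4)^8 = -6 * 65536 = -393216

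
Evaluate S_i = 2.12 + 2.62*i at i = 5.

S_5 = 2.12 + 2.62*5 = 2.12 + 13.1 = 15.22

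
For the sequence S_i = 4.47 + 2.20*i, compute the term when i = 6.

S_6 = 4.47 + 2.2*6 = 4.47 + 13.2 = 17.67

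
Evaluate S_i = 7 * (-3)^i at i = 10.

S_10 = 7 * (-3)^10 = 7 * 59049 = 413343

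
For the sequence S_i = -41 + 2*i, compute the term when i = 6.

S_6 = -41 + 2*6 = -41 + 12 = -29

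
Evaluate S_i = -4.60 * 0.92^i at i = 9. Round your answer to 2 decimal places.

S_9 = -4.6 * 0.92^9 ≈ -4.6 * 0.4722 ≈ -2.17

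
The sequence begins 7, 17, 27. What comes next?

Differences: 17 - 7 = 10
This is an arithmetic sequence with common difference d = 10.
Next term = 27 + 10 = 37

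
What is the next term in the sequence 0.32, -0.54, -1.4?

Differences: -0.54 - 0.32 = -0.86
This is an arithmetic sequence with common difference d = -0.86.
Next term = -1.4 + -0.86 = -2.26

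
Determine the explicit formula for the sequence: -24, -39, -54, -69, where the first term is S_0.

Check differences: -39 - -24 = -15
-54 - -39 = -15
Common difference d = -15.
First term a = -24.
Formula: S_i = -24 - 15*i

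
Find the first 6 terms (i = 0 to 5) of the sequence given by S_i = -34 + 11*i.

This is an arithmetic sequence.
i=0: S_0 = -34 + 11*0 = -34
i=1: S_1 = -34 + 11*1 = -23
i=2: S_2 = -34 + 11*2 = -12
i=3: S_3 = -34 + 11*3 = -1
i=4: S_4 = -34 + 11*4 = 10
i=5: S_5 = -34 + 11*5 = 21
The first 6 terms are: [-34, -23, -12, -1, 10, 21]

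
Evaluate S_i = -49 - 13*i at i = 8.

S_8 = -49 + -13*8 = -49 + -104 = -153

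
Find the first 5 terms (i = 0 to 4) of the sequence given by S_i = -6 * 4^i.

This is a geometric sequence.
i=0: S_0 = -6 * 4^0 = -6
i=1: S_1 = -6 * 4^1 = -24
i=2: S_2 = -6 * 4^2 = -96
i=3: S_3 = -6 * 4^3 = -384
i=4: S_4 = -6 * 4^4 = -1536
The first 5 terms are: [-6, -24, -96, -384, -1536]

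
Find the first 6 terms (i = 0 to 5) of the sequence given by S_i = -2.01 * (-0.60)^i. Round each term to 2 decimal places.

This is a geometric sequence.
i=0: S_0 = -2.01 * (-0.6)^0 = -2.01
i=1: S_1 = -2.01 * (-0.6)^1 ≈ 1.21
i=2: S_2 = -2.01 * (-0.6)^2 ≈ -0.72
i=3: S_3 = -2.01 * (-0.6)^3 ≈ 0.43
i=4: S_4 = -2.01 * (-0.6)^4 ≈ -0.26
i=5: S_5 = -2.01 * (-0.6)^5 ≈ 0.16
The first 6 terms are: [-2.01, 1.21, -0.72, 0.43, -0.26, 0.16]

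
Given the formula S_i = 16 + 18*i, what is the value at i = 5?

S_5 = 16 + 18*5 = 16 + 90 = 106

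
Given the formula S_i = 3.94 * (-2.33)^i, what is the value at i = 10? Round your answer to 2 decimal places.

S_10 = 3.94 * (-2.33)^10 ≈ 3.94 * 4715.8416 ≈ 18580.42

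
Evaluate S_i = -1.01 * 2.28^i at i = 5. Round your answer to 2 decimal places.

S_5 = -1.01 * 2.28^5 ≈ -1.01 * 61.6133 ≈ -62.23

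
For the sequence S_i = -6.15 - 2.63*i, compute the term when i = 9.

S_9 = -6.15 + -2.63*9 = -6.15 + -23.67 = -29.82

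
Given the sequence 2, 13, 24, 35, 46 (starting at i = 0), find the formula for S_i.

Check differences: 13 - 2 = 11
24 - 13 = 11
Common difference d = 11.
First term a = 2.
Formula: S_i = 2 + 11*i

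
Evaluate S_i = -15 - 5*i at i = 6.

S_6 = -15 + -5*6 = -15 + -30 = -45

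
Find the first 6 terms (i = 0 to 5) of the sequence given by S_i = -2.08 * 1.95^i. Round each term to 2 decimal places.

This is a geometric sequence.
i=0: S_0 = -2.08 * 1.95^0 = -2.08
i=1: S_1 = -2.08 * 1.95^1 ≈ -4.06
i=2: S_2 = -2.08 * 1.95^2 ≈ -7.91
i=3: S_3 = -2.08 * 1.95^3 ≈ -15.42
i=4: S_4 = -2.08 * 1.95^4 ≈ -30.07
i=5: S_5 = -2.08 * 1.95^5 ≈ -58.65
The first 6 terms are: [-2.08, -4.06, -7.91, -15.42, -30.07, -58.65]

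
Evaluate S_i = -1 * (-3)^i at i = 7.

S_7 = -1 * (-3)^7 = -1 * -2187 = 2187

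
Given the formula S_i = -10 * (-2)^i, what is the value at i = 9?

S_9 = -10 * (-2)^9 = -10 * -512 = 5120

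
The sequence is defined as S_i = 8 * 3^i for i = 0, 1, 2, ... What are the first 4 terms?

This is a geometric sequence.
i=0: S_0 = 8 * 3^0 = 8
i=1: S_1 = 8 * 3^1 = 24
i=2: S_2 = 8 * 3^2 = 72
i=3: S_3 = 8 * 3^3 = 216
The first 4 terms are: [8, 24, 72, 216]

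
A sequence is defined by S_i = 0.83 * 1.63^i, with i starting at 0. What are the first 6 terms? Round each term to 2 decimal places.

This is a geometric sequence.
i=0: S_0 = 0.83 * 1.63^0 = 0.83
i=1: S_1 = 0.83 * 1.63^1 ≈ 1.35
i=2: S_2 = 0.83 * 1.63^2 ≈ 2.21
i=3: S_3 = 0.83 * 1.63^3 ≈ 3.59
i=4: S_4 = 0.83 * 1.63^4 ≈ 5.86
i=5: S_5 = 0.83 * 1.63^5 ≈ 9.55
The first 6 terms are: [0.83, 1.35, 2.21, 3.59, 5.86, 9.55]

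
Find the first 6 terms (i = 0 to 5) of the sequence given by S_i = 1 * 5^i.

This is a geometric sequence.
i=0: S_0 = 1 * 5^0 = 1
i=1: S_1 = 1 * 5^1 = 5
i=2: S_2 = 1 * 5^2 = 25
i=3: S_3 = 1 * 5^3 = 125
i=4: S_4 = 1 * 5^4 = 625
i=5: S_5 = 1 * 5^5 = 3125
The first 6 terms are: [1, 5, 25, 125, 625, 3125]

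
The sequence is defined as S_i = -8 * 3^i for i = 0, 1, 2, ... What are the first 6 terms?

This is a geometric sequence.
i=0: S_0 = -8 * 3^0 = -8
i=1: S_1 = -8 * 3^1 = -24
i=2: S_2 = -8 * 3^2 = -72
i=3: S_3 = -8 * 3^3 = -216
i=4: S_4 = -8 * 3^4 = -648
i=5: S_5 = -8 * 3^5 = -1944
The first 6 terms are: [-8, -24, -72, -216, -648, -1944]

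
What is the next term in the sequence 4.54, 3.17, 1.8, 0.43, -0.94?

Differences: 3.17 - 4.54 = -1.37
This is an arithmetic sequence with common difference d = -1.37.
Next term = -0.94 + -1.37 = -2.31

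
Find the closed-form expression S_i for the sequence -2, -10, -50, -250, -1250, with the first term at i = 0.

Check ratios: -10 / -2 = 5.0
Common ratio r = 5.
First term a = -2.
Formula: S_i = -2 * 5^i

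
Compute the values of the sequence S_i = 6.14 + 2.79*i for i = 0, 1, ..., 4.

This is an arithmetic sequence.
i=0: S_0 = 6.14 + 2.79*0 = 6.14
i=1: S_1 = 6.14 + 2.79*1 = 8.93
i=2: S_2 = 6.14 + 2.79*2 = 11.72
i=3: S_3 = 6.14 + 2.79*3 = 14.51
i=4: S_4 = 6.14 + 2.79*4 = 17.3
The first 5 terms are: [6.14, 8.93, 11.72, 14.51, 17.3]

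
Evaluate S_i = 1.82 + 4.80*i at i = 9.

S_9 = 1.82 + 4.8*9 = 1.82 + 43.2 = 45.02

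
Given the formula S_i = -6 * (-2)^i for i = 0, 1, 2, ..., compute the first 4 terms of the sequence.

This is a geometric sequence.
i=0: S_0 = -6 * (-2)^0 = -6
i=1: S_1 = -6 * (-2)^1 = 12
i=2: S_2 = -6 * (-2)^2 = -24
i=3: S_3 = -6 * (-2)^3 = 48
The first 4 terms are: [-6, 12, -24, 48]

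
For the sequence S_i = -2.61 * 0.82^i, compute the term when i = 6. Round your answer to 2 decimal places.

S_6 = -2.61 * 0.82^6 ≈ -2.61 * 0.304 ≈ -0.79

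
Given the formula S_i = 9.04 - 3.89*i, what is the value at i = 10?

S_10 = 9.04 + -3.89*10 = 9.04 + -38.9 = -29.86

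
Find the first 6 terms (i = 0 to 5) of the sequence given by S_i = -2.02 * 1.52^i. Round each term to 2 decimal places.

This is a geometric sequence.
i=0: S_0 = -2.02 * 1.52^0 = -2.02
i=1: S_1 = -2.02 * 1.52^1 ≈ -3.07
i=2: S_2 = -2.02 * 1.52^2 ≈ -4.67
i=3: S_3 = -2.02 * 1.52^3 ≈ -7.09
i=4: S_4 = -2.02 * 1.52^4 ≈ -10.78
i=5: S_5 = -2.02 * 1.52^5 ≈ -16.39
The first 6 terms are: [-2.02, -3.07, -4.67, -7.09, -10.78, -16.39]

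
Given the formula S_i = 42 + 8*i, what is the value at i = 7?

S_7 = 42 + 8*7 = 42 + 56 = 98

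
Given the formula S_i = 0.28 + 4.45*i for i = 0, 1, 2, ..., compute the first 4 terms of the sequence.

This is an arithmetic sequence.
i=0: S_0 = 0.28 + 4.45*0 = 0.28
i=1: S_1 = 0.28 + 4.45*1 = 4.73
i=2: S_2 = 0.28 + 4.45*2 = 9.18
i=3: S_3 = 0.28 + 4.45*3 = 13.63
The first 4 terms are: [0.28, 4.73, 9.18, 13.63]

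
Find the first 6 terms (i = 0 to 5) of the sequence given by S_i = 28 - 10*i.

This is an arithmetic sequence.
i=0: S_0 = 28 + -10*0 = 28
i=1: S_1 = 28 + -10*1 = 18
i=2: S_2 = 28 + -10*2 = 8
i=3: S_3 = 28 + -10*3 = -2
i=4: S_4 = 28 + -10*4 = -12
i=5: S_5 = 28 + -10*5 = -22
The first 6 terms are: [28, 18, 8, -2, -12, -22]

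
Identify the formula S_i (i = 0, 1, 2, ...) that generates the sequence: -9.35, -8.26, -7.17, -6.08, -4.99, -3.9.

Check differences: -8.26 - -9.35 = 1.09
-7.17 - -8.26 = 1.09
Common difference d = 1.09.
First term a = -9.35.
Formula: S_i = -9.35 + 1.09*i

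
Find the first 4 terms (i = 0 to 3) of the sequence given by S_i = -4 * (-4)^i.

This is a geometric sequence.
i=0: S_0 = -4 * (-4)^0 = -4
i=1: S_1 = -4 * (-4)^1 = 16
i=2: S_2 = -4 * (-4)^2 = -64
i=3: S_3 = -4 * (-4)^3 = 256
The first 4 terms are: [-4, 16, -64, 256]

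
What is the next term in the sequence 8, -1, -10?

Differences: -1 - 8 = -9
This is an arithmetic sequence with common difference d = -9.
Next term = -10 + -9 = -19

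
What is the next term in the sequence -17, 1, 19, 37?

Differences: 1 - -17 = 18
This is an arithmetic sequence with common difference d = 18.
Next term = 37 + 18 = 55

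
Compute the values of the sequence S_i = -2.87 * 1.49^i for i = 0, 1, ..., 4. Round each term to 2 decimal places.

This is a geometric sequence.
i=0: S_0 = -2.87 * 1.49^0 = -2.87
i=1: S_1 = -2.87 * 1.49^1 ≈ -4.28
i=2: S_2 = -2.87 * 1.49^2 ≈ -6.37
i=3: S_3 = -2.87 * 1.49^3 ≈ -9.49
i=4: S_4 = -2.87 * 1.49^4 ≈ -14.15
The first 5 terms are: [-2.87, -4.28, -6.37, -9.49, -14.15]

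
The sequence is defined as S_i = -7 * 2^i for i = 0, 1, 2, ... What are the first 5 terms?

This is a geometric sequence.
i=0: S_0 = -7 * 2^0 = -7
i=1: S_1 = -7 * 2^1 = -14
i=2: S_2 = -7 * 2^2 = -28
i=3: S_3 = -7 * 2^3 = -56
i=4: S_4 = -7 * 2^4 = -112
The first 5 terms are: [-7, -14, -28, -56, -112]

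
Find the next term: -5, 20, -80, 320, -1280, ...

Ratios: 20 / -5 = -4.0
This is a geometric sequence with common ratio r = -4.
Next term = -1280 * -4 = 5120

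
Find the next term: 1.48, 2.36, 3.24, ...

Differences: 2.36 - 1.48 = 0.88
This is an arithmetic sequence with common difference d = 0.88.
Next term = 3.24 + 0.88 = 4.12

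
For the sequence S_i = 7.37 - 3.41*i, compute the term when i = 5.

S_5 = 7.37 + -3.41*5 = 7.37 + -17.05 = -9.68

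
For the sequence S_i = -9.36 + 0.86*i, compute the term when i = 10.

S_10 = -9.36 + 0.86*10 = -9.36 + 8.6 = -0.76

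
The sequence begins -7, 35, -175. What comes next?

Ratios: 35 / -7 = -5.0
This is a geometric sequence with common ratio r = -5.
Next term = -175 * -5 = 875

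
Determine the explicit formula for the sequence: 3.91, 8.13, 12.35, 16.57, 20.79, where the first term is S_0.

Check differences: 8.13 - 3.91 = 4.22
12.35 - 8.13 = 4.22
Common difference d = 4.22.
First term a = 3.91.
Formula: S_i = 3.91 + 4.22*i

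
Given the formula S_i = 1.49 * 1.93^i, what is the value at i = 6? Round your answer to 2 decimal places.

S_6 = 1.49 * 1.93^6 ≈ 1.49 * 51.6825 ≈ 77.01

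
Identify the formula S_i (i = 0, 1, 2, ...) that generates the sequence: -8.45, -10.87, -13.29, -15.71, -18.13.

Check differences: -10.87 - -8.45 = -2.42
-13.29 - -10.87 = -2.42
Common difference d = -2.42.
First term a = -8.45.
Formula: S_i = -8.45 - 2.42*i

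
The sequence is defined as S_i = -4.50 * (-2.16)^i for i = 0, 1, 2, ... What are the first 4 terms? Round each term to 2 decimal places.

This is a geometric sequence.
i=0: S_0 = -4.5 * (-2.16)^0 = -4.5
i=1: S_1 = -4.5 * (-2.16)^1 = 9.72
i=2: S_2 = -4.5 * (-2.16)^2 ≈ -21.0
i=3: S_3 = -4.5 * (-2.16)^3 ≈ 45.35
The first 4 terms are: [-4.5, 9.72, -21.0, 45.35]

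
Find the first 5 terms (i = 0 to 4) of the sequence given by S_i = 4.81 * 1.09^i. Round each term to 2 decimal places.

This is a geometric sequence.
i=0: S_0 = 4.81 * 1.09^0 = 4.81
i=1: S_1 = 4.81 * 1.09^1 ≈ 5.24
i=2: S_2 = 4.81 * 1.09^2 ≈ 5.71
i=3: S_3 = 4.81 * 1.09^3 ≈ 6.23
i=4: S_4 = 4.81 * 1.09^4 ≈ 6.79
The first 5 terms are: [4.81, 5.24, 5.71, 6.23, 6.79]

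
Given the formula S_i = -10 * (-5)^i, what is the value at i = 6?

S_6 = -10 * (-5)^6 = -10 * 15625 = -156250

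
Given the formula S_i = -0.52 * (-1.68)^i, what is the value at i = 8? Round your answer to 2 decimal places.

S_8 = -0.52 * (-1.68)^8 ≈ -0.52 * 63.4562 ≈ -33.0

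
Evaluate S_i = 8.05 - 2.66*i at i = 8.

S_8 = 8.05 + -2.66*8 = 8.05 + -21.28 = -13.23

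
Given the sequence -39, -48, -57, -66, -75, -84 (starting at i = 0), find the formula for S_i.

Check differences: -48 - -39 = -9
-57 - -48 = -9
Common difference d = -9.
First term a = -39.
Formula: S_i = -39 - 9*i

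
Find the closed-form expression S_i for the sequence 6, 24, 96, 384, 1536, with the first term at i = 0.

Check ratios: 24 / 6 = 4.0
Common ratio r = 4.
First term a = 6.
Formula: S_i = 6 * 4^i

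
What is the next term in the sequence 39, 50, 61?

Differences: 50 - 39 = 11
This is an arithmetic sequence with common difference d = 11.
Next term = 61 + 11 = 72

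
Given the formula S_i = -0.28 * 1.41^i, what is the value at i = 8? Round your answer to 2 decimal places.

S_8 = -0.28 * 1.41^8 ≈ -0.28 * 15.6226 ≈ -4.37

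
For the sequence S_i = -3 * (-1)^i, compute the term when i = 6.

S_6 = -3 * (-1)^6 = -3 * 1 = -3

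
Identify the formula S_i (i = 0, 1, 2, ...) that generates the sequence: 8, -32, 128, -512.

Check ratios: -32 / 8 = -4.0
Common ratio r = -4.
First term a = 8.
Formula: S_i = 8 * (-4)^i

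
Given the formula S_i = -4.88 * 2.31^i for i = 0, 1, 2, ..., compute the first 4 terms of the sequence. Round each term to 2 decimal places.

This is a geometric sequence.
i=0: S_0 = -4.88 * 2.31^0 = -4.88
i=1: S_1 = -4.88 * 2.31^1 ≈ -11.27
i=2: S_2 = -4.88 * 2.31^2 ≈ -26.04
i=3: S_3 = -4.88 * 2.31^3 ≈ -60.15
The first 4 terms are: [-4.88, -11.27, -26.04, -60.15]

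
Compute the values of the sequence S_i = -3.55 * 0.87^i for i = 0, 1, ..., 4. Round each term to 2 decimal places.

This is a geometric sequence.
i=0: S_0 = -3.55 * 0.87^0 = -3.55
i=1: S_1 = -3.55 * 0.87^1 ≈ -3.09
i=2: S_2 = -3.55 * 0.87^2 ≈ -2.69
i=3: S_3 = -3.55 * 0.87^3 ≈ -2.34
i=4: S_4 = -3.55 * 0.87^4 ≈ -2.03
The first 5 terms are: [-3.55, -3.09, -2.69, -2.34, -2.03]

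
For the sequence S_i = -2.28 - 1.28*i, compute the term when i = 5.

S_5 = -2.28 + -1.28*5 = -2.28 + -6.4 = -8.68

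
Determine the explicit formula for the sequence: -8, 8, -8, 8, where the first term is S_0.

Check ratios: 8 / -8 = -1.0
Common ratio r = -1.
First term a = -8.
Formula: S_i = -8 * (-1)^i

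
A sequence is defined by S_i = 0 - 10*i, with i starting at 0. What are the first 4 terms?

This is an arithmetic sequence.
i=0: S_0 = 0 + -10*0 = 0
i=1: S_1 = 0 + -10*1 = -10
i=2: S_2 = 0 + -10*2 = -20
i=3: S_3 = 0 + -10*3 = -30
The first 4 terms are: [0, -10, -20, -30]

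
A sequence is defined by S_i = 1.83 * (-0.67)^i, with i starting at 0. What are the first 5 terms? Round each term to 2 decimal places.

This is a geometric sequence.
i=0: S_0 = 1.83 * (-0.67)^0 = 1.83
i=1: S_1 = 1.83 * (-0.67)^1 ≈ -1.23
i=2: S_2 = 1.83 * (-0.67)^2 ≈ 0.82
i=3: S_3 = 1.83 * (-0.67)^3 ≈ -0.55
i=4: S_4 = 1.83 * (-0.67)^4 ≈ 0.37
The first 5 terms are: [1.83, -1.23, 0.82, -0.55, 0.37]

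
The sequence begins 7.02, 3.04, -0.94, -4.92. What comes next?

Differences: 3.04 - 7.02 = -3.98
This is an arithmetic sequence with common difference d = -3.98.
Next term = -4.92 + -3.98 = -8.9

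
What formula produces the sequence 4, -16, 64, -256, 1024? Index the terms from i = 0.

Check ratios: -16 / 4 = -4.0
Common ratio r = -4.
First term a = 4.
Formula: S_i = 4 * (-4)^i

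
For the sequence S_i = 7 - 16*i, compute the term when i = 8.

S_8 = 7 + -16*8 = 7 + -128 = -121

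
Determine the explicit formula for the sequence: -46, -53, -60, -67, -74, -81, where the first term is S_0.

Check differences: -53 - -46 = -7
-60 - -53 = -7
Common difference d = -7.
First term a = -46.
Formula: S_i = -46 - 7*i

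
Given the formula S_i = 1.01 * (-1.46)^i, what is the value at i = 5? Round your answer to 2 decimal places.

S_5 = 1.01 * (-1.46)^5 ≈ 1.01 * -6.6338 ≈ -6.7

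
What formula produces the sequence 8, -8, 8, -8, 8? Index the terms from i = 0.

Check ratios: -8 / 8 = -1.0
Common ratio r = -1.
First term a = 8.
Formula: S_i = 8 * (-1)^i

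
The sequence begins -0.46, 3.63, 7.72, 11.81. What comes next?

Differences: 3.63 - -0.46 = 4.09
This is an arithmetic sequence with common difference d = 4.09.
Next term = 11.81 + 4.09 = 15.9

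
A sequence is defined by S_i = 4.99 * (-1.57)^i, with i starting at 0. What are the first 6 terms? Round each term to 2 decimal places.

This is a geometric sequence.
i=0: S_0 = 4.99 * (-1.57)^0 = 4.99
i=1: S_1 = 4.99 * (-1.57)^1 ≈ -7.83
i=2: S_2 = 4.99 * (-1.57)^2 ≈ 12.3
i=3: S_3 = 4.99 * (-1.57)^3 ≈ -19.31
i=4: S_4 = 4.99 * (-1.57)^4 ≈ 30.32
i=5: S_5 = 4.99 * (-1.57)^5 ≈ -47.6
The first 6 terms are: [4.99, -7.83, 12.3, -19.31, 30.32, -47.6]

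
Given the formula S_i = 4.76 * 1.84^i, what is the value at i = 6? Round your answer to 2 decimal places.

S_6 = 4.76 * 1.84^6 ≈ 4.76 * 38.8067 ≈ 184.72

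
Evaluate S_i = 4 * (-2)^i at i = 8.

S_8 = 4 * (-2)^8 = 4 * 256 = 1024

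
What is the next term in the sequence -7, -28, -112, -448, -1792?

Ratios: -28 / -7 = 4.0
This is a geometric sequence with common ratio r = 4.
Next term = -1792 * 4 = -7168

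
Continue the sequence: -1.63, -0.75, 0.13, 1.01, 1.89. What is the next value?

Differences: -0.75 - -1.63 = 0.88
This is an arithmetic sequence with common difference d = 0.88.
Next term = 1.89 + 0.88 = 2.77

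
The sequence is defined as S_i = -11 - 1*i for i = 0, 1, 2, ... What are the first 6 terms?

This is an arithmetic sequence.
i=0: S_0 = -11 + -1*0 = -11
i=1: S_1 = -11 + -1*1 = -12
i=2: S_2 = -11 + -1*2 = -13
i=3: S_3 = -11 + -1*3 = -14
i=4: S_4 = -11 + -1*4 = -15
i=5: S_5 = -11 + -1*5 = -16
The first 6 terms are: [-11, -12, -13, -14, -15, -16]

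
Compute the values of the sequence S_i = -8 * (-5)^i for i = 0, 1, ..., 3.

This is a geometric sequence.
i=0: S_0 = -8 * (-5)^0 = -8
i=1: S_1 = -8 * (-5)^1 = 40
i=2: S_2 = -8 * (-5)^2 = -200
i=3: S_3 = -8 * (-5)^3 = 1000
The first 4 terms are: [-8, 40, -200, 1000]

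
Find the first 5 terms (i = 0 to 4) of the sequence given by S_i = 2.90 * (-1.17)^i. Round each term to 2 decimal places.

This is a geometric sequence.
i=0: S_0 = 2.9 * (-1.17)^0 = 2.9
i=1: S_1 = 2.9 * (-1.17)^1 ≈ -3.39
i=2: S_2 = 2.9 * (-1.17)^2 ≈ 3.97
i=3: S_3 = 2.9 * (-1.17)^3 ≈ -4.64
i=4: S_4 = 2.9 * (-1.17)^4 ≈ 5.43
The first 5 terms are: [2.9, -3.39, 3.97, -4.64, 5.43]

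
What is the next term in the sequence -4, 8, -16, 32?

Ratios: 8 / -4 = -2.0
This is a geometric sequence with common ratio r = -2.
Next term = 32 * -2 = -64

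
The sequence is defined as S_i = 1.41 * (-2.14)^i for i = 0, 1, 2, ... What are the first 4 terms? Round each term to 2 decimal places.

This is a geometric sequence.
i=0: S_0 = 1.41 * (-2.14)^0 = 1.41
i=1: S_1 = 1.41 * (-2.14)^1 ≈ -3.02
i=2: S_2 = 1.41 * (-2.14)^2 ≈ 6.46
i=3: S_3 = 1.41 * (-2.14)^3 ≈ -13.82
The first 4 terms are: [1.41, -3.02, 6.46, -13.82]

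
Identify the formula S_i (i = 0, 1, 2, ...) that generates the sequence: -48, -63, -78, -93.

Check differences: -63 - -48 = -15
-78 - -63 = -15
Common difference d = -15.
First term a = -48.
Formula: S_i = -48 - 15*i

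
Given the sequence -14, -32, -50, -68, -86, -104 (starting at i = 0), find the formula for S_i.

Check differences: -32 - -14 = -18
-50 - -32 = -18
Common difference d = -18.
First term a = -14.
Formula: S_i = -14 - 18*i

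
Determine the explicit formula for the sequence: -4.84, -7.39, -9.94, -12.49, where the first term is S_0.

Check differences: -7.39 - -4.84 = -2.55
-9.94 - -7.39 = -2.55
Common difference d = -2.55.
First term a = -4.84.
Formula: S_i = -4.84 - 2.55*i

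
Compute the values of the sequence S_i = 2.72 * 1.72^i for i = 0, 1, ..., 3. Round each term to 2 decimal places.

This is a geometric sequence.
i=0: S_0 = 2.72 * 1.72^0 = 2.72
i=1: S_1 = 2.72 * 1.72^1 ≈ 4.68
i=2: S_2 = 2.72 * 1.72^2 ≈ 8.05
i=3: S_3 = 2.72 * 1.72^3 ≈ 13.84
The first 4 terms are: [2.72, 4.68, 8.05, 13.84]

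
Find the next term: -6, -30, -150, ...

Ratios: -30 / -6 = 5.0
This is a geometric sequence with common ratio r = 5.
Next term = -150 * 5 = -750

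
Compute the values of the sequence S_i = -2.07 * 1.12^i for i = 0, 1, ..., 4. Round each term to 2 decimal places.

This is a geometric sequence.
i=0: S_0 = -2.07 * 1.12^0 = -2.07
i=1: S_1 = -2.07 * 1.12^1 ≈ -2.32
i=2: S_2 = -2.07 * 1.12^2 ≈ -2.6
i=3: S_3 = -2.07 * 1.12^3 ≈ -2.91
i=4: S_4 = -2.07 * 1.12^4 ≈ -3.26
The first 5 terms are: [-2.07, -2.32, -2.6, -2.91, -3.26]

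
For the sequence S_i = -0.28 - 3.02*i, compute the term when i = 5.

S_5 = -0.28 + -3.02*5 = -0.28 + -15.1 = -15.38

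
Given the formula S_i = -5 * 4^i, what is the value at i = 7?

S_7 = -5 * 4^7 = -5 * 16384 = -81920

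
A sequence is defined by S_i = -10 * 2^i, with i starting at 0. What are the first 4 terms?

This is a geometric sequence.
i=0: S_0 = -10 * 2^0 = -10
i=1: S_1 = -10 * 2^1 = -20
i=2: S_2 = -10 * 2^2 = -40
i=3: S_3 = -10 * 2^3 = -80
The first 4 terms are: [-10, -20, -40, -80]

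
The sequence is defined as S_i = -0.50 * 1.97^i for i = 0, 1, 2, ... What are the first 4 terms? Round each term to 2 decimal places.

This is a geometric sequence.
i=0: S_0 = -0.5 * 1.97^0 = -0.5
i=1: S_1 = -0.5 * 1.97^1 ≈ -0.99
i=2: S_2 = -0.5 * 1.97^2 ≈ -1.94
i=3: S_3 = -0.5 * 1.97^3 ≈ -3.82
The first 4 terms are: [-0.5, -0.99, -1.94, -3.82]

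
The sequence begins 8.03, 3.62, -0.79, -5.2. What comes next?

Differences: 3.62 - 8.03 = -4.41
This is an arithmetic sequence with common difference d = -4.41.
Next term = -5.2 + -4.41 = -9.61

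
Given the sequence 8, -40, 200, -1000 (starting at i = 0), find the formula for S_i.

Check ratios: -40 / 8 = -5.0
Common ratio r = -5.
First term a = 8.
Formula: S_i = 8 * (-5)^i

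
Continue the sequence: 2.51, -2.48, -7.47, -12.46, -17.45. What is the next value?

Differences: -2.48 - 2.51 = -4.99
This is an arithmetic sequence with common difference d = -4.99.
Next term = -17.45 + -4.99 = -22.44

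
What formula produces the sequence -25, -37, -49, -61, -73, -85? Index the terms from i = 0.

Check differences: -37 - -25 = -12
-49 - -37 = -12
Common difference d = -12.
First term a = -25.
Formula: S_i = -25 - 12*i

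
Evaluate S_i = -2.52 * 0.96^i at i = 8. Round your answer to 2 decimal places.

S_8 = -2.52 * 0.96^8 ≈ -2.52 * 0.7214 ≈ -1.82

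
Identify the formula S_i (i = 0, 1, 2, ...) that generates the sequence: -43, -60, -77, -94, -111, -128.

Check differences: -60 - -43 = -17
-77 - -60 = -17
Common difference d = -17.
First term a = -43.
Formula: S_i = -43 - 17*i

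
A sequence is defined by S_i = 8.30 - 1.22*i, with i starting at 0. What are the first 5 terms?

This is an arithmetic sequence.
i=0: S_0 = 8.3 + -1.22*0 = 8.3
i=1: S_1 = 8.3 + -1.22*1 = 7.08
i=2: S_2 = 8.3 + -1.22*2 = 5.86
i=3: S_3 = 8.3 + -1.22*3 = 4.64
i=4: S_4 = 8.3 + -1.22*4 = 3.42
The first 5 terms are: [8.3, 7.08, 5.86, 4.64, 3.42]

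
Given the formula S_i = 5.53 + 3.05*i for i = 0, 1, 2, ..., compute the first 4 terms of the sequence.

This is an arithmetic sequence.
i=0: S_0 = 5.53 + 3.05*0 = 5.53
i=1: S_1 = 5.53 + 3.05*1 = 8.58
i=2: S_2 = 5.53 + 3.05*2 = 11.63
i=3: S_3 = 5.53 + 3.05*3 = 14.68
The first 4 terms are: [5.53, 8.58, 11.63, 14.68]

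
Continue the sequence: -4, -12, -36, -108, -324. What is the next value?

Ratios: -12 / -4 = 3.0
This is a geometric sequence with common ratio r = 3.
Next term = -324 * 3 = -972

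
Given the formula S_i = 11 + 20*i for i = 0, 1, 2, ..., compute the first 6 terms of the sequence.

This is an arithmetic sequence.
i=0: S_0 = 11 + 20*0 = 11
i=1: S_1 = 11 + 20*1 = 31
i=2: S_2 = 11 + 20*2 = 51
i=3: S_3 = 11 + 20*3 = 71
i=4: S_4 = 11 + 20*4 = 91
i=5: S_5 = 11 + 20*5 = 111
The first 6 terms are: [11, 31, 51, 71, 91, 111]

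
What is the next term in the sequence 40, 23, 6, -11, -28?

Differences: 23 - 40 = -17
This is an arithmetic sequence with common difference d = -17.
Next term = -28 + -17 = -45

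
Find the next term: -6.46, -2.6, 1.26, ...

Differences: -2.6 - -6.46 = 3.86
This is an arithmetic sequence with common difference d = 3.86.
Next term = 1.26 + 3.86 = 5.12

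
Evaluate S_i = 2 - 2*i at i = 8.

S_8 = 2 + -2*8 = 2 + -16 = -14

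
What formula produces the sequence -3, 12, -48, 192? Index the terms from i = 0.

Check ratios: 12 / -3 = -4.0
Common ratio r = -4.
First term a = -3.
Formula: S_i = -3 * (-4)^i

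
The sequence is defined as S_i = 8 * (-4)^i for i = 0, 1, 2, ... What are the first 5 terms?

This is a geometric sequence.
i=0: S_0 = 8 * (-4)^0 = 8
i=1: S_1 = 8 * (-4)^1 = -32
i=2: S_2 = 8 * (-4)^2 = 128
i=3: S_3 = 8 * (-4)^3 = -512
i=4: S_4 = 8 * (-4)^4 = 2048
The first 5 terms are: [8, -32, 128, -512, 2048]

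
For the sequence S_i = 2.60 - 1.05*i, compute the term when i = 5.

S_5 = 2.6 + -1.05*5 = 2.6 + -5.25 = -2.65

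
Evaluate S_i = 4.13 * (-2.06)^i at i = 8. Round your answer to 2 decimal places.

S_8 = 4.13 * (-2.06)^8 ≈ 4.13 * 324.2931 ≈ 1339.33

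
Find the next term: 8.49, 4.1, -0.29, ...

Differences: 4.1 - 8.49 = -4.39
This is an arithmetic sequence with common difference d = -4.39.
Next term = -0.29 + -4.39 = -4.68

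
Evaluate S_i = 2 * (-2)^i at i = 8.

S_8 = 2 * (-2)^8 = 2 * 256 = 512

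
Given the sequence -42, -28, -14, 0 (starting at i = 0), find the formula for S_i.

Check differences: -28 - -42 = 14
-14 - -28 = 14
Common difference d = 14.
First term a = -42.
Formula: S_i = -42 + 14*i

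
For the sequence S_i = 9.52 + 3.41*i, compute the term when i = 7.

S_7 = 9.52 + 3.41*7 = 9.52 + 23.87 = 33.39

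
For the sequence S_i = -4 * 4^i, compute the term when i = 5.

S_5 = -4 * 4^5 = -4 * 1024 = -4096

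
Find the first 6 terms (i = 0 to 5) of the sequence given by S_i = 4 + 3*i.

This is an arithmetic sequence.
i=0: S_0 = 4 + 3*0 = 4
i=1: S_1 = 4 + 3*1 = 7
i=2: S_2 = 4 + 3*2 = 10
i=3: S_3 = 4 + 3*3 = 13
i=4: S_4 = 4 + 3*4 = 16
i=5: S_5 = 4 + 3*5 = 19
The first 6 terms are: [4, 7, 10, 13, 16, 19]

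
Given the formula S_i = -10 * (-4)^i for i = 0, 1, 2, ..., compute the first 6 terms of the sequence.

This is a geometric sequence.
i=0: S_0 = -10 * (-4)^0 = -10
i=1: S_1 = -10 * (-4)^1 = 40
i=2: S_2 = -10 * (-4)^2 = -160
i=3: S_3 = -10 * (-4)^3 = 640
i=4: S_4 = -10 * (-4)^4 = -2560
i=5: S_5 = -10 * (-4)^5 = 10240
The first 6 terms are: [-10, 40, -160, 640, -2560, 10240]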